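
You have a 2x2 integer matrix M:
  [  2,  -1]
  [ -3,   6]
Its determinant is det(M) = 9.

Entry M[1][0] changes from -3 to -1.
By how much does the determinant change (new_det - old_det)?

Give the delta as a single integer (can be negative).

Answer: 2

Derivation:
Cofactor C_10 = 1
Entry delta = -1 - -3 = 2
Det delta = entry_delta * cofactor = 2 * 1 = 2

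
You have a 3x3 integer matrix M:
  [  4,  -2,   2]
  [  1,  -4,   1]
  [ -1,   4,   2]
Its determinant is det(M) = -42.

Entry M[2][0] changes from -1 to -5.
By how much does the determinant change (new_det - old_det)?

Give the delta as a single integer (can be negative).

Answer: -24

Derivation:
Cofactor C_20 = 6
Entry delta = -5 - -1 = -4
Det delta = entry_delta * cofactor = -4 * 6 = -24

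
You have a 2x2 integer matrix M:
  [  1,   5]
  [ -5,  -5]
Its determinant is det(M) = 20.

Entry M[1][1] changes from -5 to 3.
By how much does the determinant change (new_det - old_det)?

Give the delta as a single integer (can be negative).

Answer: 8

Derivation:
Cofactor C_11 = 1
Entry delta = 3 - -5 = 8
Det delta = entry_delta * cofactor = 8 * 1 = 8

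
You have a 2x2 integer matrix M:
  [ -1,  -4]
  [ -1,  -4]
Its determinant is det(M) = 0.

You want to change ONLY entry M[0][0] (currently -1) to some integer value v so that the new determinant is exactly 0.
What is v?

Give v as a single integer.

det is linear in entry M[0][0]: det = old_det + (v - -1) * C_00
Cofactor C_00 = -4
Want det = 0: 0 + (v - -1) * -4 = 0
  (v - -1) = 0 / -4 = 0
  v = -1 + (0) = -1

Answer: -1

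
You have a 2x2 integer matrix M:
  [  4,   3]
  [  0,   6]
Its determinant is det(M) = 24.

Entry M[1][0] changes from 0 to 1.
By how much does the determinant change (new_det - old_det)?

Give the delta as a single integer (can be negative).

Cofactor C_10 = -3
Entry delta = 1 - 0 = 1
Det delta = entry_delta * cofactor = 1 * -3 = -3

Answer: -3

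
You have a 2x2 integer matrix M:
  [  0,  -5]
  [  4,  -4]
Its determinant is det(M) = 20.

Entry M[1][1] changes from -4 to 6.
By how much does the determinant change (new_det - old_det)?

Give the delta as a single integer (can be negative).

Answer: 0

Derivation:
Cofactor C_11 = 0
Entry delta = 6 - -4 = 10
Det delta = entry_delta * cofactor = 10 * 0 = 0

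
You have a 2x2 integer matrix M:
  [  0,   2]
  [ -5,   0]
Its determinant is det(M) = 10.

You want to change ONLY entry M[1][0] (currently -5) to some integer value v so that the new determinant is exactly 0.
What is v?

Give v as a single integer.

det is linear in entry M[1][0]: det = old_det + (v - -5) * C_10
Cofactor C_10 = -2
Want det = 0: 10 + (v - -5) * -2 = 0
  (v - -5) = -10 / -2 = 5
  v = -5 + (5) = 0

Answer: 0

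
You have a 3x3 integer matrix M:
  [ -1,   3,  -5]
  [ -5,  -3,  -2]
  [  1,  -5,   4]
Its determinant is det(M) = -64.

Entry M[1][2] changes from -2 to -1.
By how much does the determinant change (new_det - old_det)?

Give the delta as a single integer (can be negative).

Answer: -2

Derivation:
Cofactor C_12 = -2
Entry delta = -1 - -2 = 1
Det delta = entry_delta * cofactor = 1 * -2 = -2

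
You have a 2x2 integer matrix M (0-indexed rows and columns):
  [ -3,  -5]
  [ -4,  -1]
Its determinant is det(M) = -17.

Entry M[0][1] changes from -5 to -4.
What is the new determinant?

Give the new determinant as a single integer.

det is linear in row 0: changing M[0][1] by delta changes det by delta * cofactor(0,1).
Cofactor C_01 = (-1)^(0+1) * minor(0,1) = 4
Entry delta = -4 - -5 = 1
Det delta = 1 * 4 = 4
New det = -17 + 4 = -13

Answer: -13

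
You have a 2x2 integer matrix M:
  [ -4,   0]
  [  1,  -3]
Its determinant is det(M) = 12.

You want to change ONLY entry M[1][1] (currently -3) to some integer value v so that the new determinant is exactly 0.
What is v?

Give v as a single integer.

det is linear in entry M[1][1]: det = old_det + (v - -3) * C_11
Cofactor C_11 = -4
Want det = 0: 12 + (v - -3) * -4 = 0
  (v - -3) = -12 / -4 = 3
  v = -3 + (3) = 0

Answer: 0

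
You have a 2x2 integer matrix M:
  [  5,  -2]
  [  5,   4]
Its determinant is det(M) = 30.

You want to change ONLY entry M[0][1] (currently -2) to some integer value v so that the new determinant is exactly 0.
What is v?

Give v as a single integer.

Answer: 4

Derivation:
det is linear in entry M[0][1]: det = old_det + (v - -2) * C_01
Cofactor C_01 = -5
Want det = 0: 30 + (v - -2) * -5 = 0
  (v - -2) = -30 / -5 = 6
  v = -2 + (6) = 4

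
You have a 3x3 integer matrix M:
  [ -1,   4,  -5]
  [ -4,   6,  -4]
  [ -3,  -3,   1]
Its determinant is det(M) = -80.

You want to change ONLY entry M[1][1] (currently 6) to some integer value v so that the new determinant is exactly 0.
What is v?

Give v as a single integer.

det is linear in entry M[1][1]: det = old_det + (v - 6) * C_11
Cofactor C_11 = -16
Want det = 0: -80 + (v - 6) * -16 = 0
  (v - 6) = 80 / -16 = -5
  v = 6 + (-5) = 1

Answer: 1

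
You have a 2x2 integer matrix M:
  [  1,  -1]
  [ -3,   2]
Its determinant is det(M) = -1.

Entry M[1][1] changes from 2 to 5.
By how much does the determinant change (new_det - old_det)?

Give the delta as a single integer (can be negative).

Cofactor C_11 = 1
Entry delta = 5 - 2 = 3
Det delta = entry_delta * cofactor = 3 * 1 = 3

Answer: 3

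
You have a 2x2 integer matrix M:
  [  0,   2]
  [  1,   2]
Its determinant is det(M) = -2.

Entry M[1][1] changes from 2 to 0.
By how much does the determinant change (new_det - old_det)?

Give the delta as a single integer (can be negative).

Answer: 0

Derivation:
Cofactor C_11 = 0
Entry delta = 0 - 2 = -2
Det delta = entry_delta * cofactor = -2 * 0 = 0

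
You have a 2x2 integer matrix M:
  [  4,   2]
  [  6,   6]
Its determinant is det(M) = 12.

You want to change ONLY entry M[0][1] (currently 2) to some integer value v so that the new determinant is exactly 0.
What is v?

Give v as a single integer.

Answer: 4

Derivation:
det is linear in entry M[0][1]: det = old_det + (v - 2) * C_01
Cofactor C_01 = -6
Want det = 0: 12 + (v - 2) * -6 = 0
  (v - 2) = -12 / -6 = 2
  v = 2 + (2) = 4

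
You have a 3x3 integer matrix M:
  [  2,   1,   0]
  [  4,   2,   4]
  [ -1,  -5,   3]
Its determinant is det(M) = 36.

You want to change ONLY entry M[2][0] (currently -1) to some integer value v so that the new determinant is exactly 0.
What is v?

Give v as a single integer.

Answer: -10

Derivation:
det is linear in entry M[2][0]: det = old_det + (v - -1) * C_20
Cofactor C_20 = 4
Want det = 0: 36 + (v - -1) * 4 = 0
  (v - -1) = -36 / 4 = -9
  v = -1 + (-9) = -10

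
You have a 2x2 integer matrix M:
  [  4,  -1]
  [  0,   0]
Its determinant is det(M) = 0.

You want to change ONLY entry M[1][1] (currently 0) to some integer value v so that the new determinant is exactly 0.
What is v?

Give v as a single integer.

Answer: 0

Derivation:
det is linear in entry M[1][1]: det = old_det + (v - 0) * C_11
Cofactor C_11 = 4
Want det = 0: 0 + (v - 0) * 4 = 0
  (v - 0) = 0 / 4 = 0
  v = 0 + (0) = 0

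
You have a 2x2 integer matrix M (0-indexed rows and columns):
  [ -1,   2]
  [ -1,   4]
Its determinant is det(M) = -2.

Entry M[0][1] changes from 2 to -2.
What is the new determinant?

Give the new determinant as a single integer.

det is linear in row 0: changing M[0][1] by delta changes det by delta * cofactor(0,1).
Cofactor C_01 = (-1)^(0+1) * minor(0,1) = 1
Entry delta = -2 - 2 = -4
Det delta = -4 * 1 = -4
New det = -2 + -4 = -6

Answer: -6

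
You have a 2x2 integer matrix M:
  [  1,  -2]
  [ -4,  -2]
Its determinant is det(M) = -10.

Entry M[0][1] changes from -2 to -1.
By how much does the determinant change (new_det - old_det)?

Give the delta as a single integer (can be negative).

Cofactor C_01 = 4
Entry delta = -1 - -2 = 1
Det delta = entry_delta * cofactor = 1 * 4 = 4

Answer: 4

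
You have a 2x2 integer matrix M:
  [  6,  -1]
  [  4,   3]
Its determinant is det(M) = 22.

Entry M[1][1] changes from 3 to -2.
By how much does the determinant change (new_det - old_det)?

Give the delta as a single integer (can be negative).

Cofactor C_11 = 6
Entry delta = -2 - 3 = -5
Det delta = entry_delta * cofactor = -5 * 6 = -30

Answer: -30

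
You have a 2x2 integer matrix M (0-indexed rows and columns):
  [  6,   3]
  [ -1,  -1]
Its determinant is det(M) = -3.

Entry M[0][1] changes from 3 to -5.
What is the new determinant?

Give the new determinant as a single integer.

Answer: -11

Derivation:
det is linear in row 0: changing M[0][1] by delta changes det by delta * cofactor(0,1).
Cofactor C_01 = (-1)^(0+1) * minor(0,1) = 1
Entry delta = -5 - 3 = -8
Det delta = -8 * 1 = -8
New det = -3 + -8 = -11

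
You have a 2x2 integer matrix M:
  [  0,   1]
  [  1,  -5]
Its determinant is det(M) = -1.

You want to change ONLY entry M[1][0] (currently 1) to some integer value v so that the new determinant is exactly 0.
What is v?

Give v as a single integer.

Answer: 0

Derivation:
det is linear in entry M[1][0]: det = old_det + (v - 1) * C_10
Cofactor C_10 = -1
Want det = 0: -1 + (v - 1) * -1 = 0
  (v - 1) = 1 / -1 = -1
  v = 1 + (-1) = 0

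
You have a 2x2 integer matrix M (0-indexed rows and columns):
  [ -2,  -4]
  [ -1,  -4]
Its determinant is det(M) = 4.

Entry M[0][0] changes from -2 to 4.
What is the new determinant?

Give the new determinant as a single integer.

Answer: -20

Derivation:
det is linear in row 0: changing M[0][0] by delta changes det by delta * cofactor(0,0).
Cofactor C_00 = (-1)^(0+0) * minor(0,0) = -4
Entry delta = 4 - -2 = 6
Det delta = 6 * -4 = -24
New det = 4 + -24 = -20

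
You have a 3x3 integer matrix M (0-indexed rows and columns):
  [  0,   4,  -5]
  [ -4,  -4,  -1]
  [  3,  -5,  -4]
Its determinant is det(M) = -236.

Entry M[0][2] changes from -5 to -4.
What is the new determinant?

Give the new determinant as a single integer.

Answer: -204

Derivation:
det is linear in row 0: changing M[0][2] by delta changes det by delta * cofactor(0,2).
Cofactor C_02 = (-1)^(0+2) * minor(0,2) = 32
Entry delta = -4 - -5 = 1
Det delta = 1 * 32 = 32
New det = -236 + 32 = -204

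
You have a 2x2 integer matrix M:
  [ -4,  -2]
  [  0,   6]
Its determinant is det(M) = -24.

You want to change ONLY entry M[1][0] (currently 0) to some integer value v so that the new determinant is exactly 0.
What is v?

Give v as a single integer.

Answer: 12

Derivation:
det is linear in entry M[1][0]: det = old_det + (v - 0) * C_10
Cofactor C_10 = 2
Want det = 0: -24 + (v - 0) * 2 = 0
  (v - 0) = 24 / 2 = 12
  v = 0 + (12) = 12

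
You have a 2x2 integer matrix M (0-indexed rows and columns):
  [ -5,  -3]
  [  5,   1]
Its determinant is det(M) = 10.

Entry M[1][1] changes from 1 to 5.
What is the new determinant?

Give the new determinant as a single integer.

Answer: -10

Derivation:
det is linear in row 1: changing M[1][1] by delta changes det by delta * cofactor(1,1).
Cofactor C_11 = (-1)^(1+1) * minor(1,1) = -5
Entry delta = 5 - 1 = 4
Det delta = 4 * -5 = -20
New det = 10 + -20 = -10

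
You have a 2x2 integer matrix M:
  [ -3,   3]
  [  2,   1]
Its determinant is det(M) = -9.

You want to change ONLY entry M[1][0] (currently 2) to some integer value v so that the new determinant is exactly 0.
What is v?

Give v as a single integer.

det is linear in entry M[1][0]: det = old_det + (v - 2) * C_10
Cofactor C_10 = -3
Want det = 0: -9 + (v - 2) * -3 = 0
  (v - 2) = 9 / -3 = -3
  v = 2 + (-3) = -1

Answer: -1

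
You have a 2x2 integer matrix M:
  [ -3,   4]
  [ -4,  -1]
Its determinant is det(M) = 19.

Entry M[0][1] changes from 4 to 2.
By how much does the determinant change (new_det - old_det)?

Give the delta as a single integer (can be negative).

Answer: -8

Derivation:
Cofactor C_01 = 4
Entry delta = 2 - 4 = -2
Det delta = entry_delta * cofactor = -2 * 4 = -8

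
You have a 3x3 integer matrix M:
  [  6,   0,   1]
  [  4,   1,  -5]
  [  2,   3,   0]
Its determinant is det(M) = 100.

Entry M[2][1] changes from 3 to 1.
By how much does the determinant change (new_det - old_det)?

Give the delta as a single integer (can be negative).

Answer: -68

Derivation:
Cofactor C_21 = 34
Entry delta = 1 - 3 = -2
Det delta = entry_delta * cofactor = -2 * 34 = -68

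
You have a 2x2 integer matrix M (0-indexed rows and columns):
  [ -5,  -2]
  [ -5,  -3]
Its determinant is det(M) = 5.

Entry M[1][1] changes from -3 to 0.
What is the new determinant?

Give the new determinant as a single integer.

det is linear in row 1: changing M[1][1] by delta changes det by delta * cofactor(1,1).
Cofactor C_11 = (-1)^(1+1) * minor(1,1) = -5
Entry delta = 0 - -3 = 3
Det delta = 3 * -5 = -15
New det = 5 + -15 = -10

Answer: -10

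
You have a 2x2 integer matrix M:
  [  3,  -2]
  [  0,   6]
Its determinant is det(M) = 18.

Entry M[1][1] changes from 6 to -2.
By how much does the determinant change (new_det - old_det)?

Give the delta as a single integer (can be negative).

Answer: -24

Derivation:
Cofactor C_11 = 3
Entry delta = -2 - 6 = -8
Det delta = entry_delta * cofactor = -8 * 3 = -24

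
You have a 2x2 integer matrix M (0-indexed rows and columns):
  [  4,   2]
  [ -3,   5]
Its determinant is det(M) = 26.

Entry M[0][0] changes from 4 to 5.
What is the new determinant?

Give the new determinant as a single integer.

Answer: 31

Derivation:
det is linear in row 0: changing M[0][0] by delta changes det by delta * cofactor(0,0).
Cofactor C_00 = (-1)^(0+0) * minor(0,0) = 5
Entry delta = 5 - 4 = 1
Det delta = 1 * 5 = 5
New det = 26 + 5 = 31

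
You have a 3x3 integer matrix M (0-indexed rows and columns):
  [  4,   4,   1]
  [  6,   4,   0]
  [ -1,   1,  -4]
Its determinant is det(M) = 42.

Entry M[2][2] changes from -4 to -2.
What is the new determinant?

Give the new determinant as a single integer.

det is linear in row 2: changing M[2][2] by delta changes det by delta * cofactor(2,2).
Cofactor C_22 = (-1)^(2+2) * minor(2,2) = -8
Entry delta = -2 - -4 = 2
Det delta = 2 * -8 = -16
New det = 42 + -16 = 26

Answer: 26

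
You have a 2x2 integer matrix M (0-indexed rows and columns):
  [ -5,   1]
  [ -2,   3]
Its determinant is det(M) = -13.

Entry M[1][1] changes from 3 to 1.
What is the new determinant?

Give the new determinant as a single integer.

Answer: -3

Derivation:
det is linear in row 1: changing M[1][1] by delta changes det by delta * cofactor(1,1).
Cofactor C_11 = (-1)^(1+1) * minor(1,1) = -5
Entry delta = 1 - 3 = -2
Det delta = -2 * -5 = 10
New det = -13 + 10 = -3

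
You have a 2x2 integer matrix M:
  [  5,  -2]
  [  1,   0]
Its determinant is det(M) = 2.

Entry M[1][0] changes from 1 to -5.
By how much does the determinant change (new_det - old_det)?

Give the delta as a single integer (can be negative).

Cofactor C_10 = 2
Entry delta = -5 - 1 = -6
Det delta = entry_delta * cofactor = -6 * 2 = -12

Answer: -12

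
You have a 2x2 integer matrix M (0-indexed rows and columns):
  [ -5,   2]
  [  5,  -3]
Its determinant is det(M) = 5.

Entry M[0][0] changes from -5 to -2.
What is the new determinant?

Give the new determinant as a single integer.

det is linear in row 0: changing M[0][0] by delta changes det by delta * cofactor(0,0).
Cofactor C_00 = (-1)^(0+0) * minor(0,0) = -3
Entry delta = -2 - -5 = 3
Det delta = 3 * -3 = -9
New det = 5 + -9 = -4

Answer: -4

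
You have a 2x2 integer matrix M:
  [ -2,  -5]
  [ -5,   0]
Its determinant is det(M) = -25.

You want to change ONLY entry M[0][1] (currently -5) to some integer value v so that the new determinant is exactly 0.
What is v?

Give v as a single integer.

Answer: 0

Derivation:
det is linear in entry M[0][1]: det = old_det + (v - -5) * C_01
Cofactor C_01 = 5
Want det = 0: -25 + (v - -5) * 5 = 0
  (v - -5) = 25 / 5 = 5
  v = -5 + (5) = 0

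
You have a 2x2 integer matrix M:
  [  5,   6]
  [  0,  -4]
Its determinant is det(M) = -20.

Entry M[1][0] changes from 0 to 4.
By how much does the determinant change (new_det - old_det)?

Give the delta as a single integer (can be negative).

Answer: -24

Derivation:
Cofactor C_10 = -6
Entry delta = 4 - 0 = 4
Det delta = entry_delta * cofactor = 4 * -6 = -24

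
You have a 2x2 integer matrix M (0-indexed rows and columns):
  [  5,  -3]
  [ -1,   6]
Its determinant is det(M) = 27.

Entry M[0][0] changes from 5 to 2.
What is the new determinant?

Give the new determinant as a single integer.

det is linear in row 0: changing M[0][0] by delta changes det by delta * cofactor(0,0).
Cofactor C_00 = (-1)^(0+0) * minor(0,0) = 6
Entry delta = 2 - 5 = -3
Det delta = -3 * 6 = -18
New det = 27 + -18 = 9

Answer: 9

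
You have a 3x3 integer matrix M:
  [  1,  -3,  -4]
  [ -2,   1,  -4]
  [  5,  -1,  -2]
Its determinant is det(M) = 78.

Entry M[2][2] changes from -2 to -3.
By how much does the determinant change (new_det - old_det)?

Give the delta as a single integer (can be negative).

Cofactor C_22 = -5
Entry delta = -3 - -2 = -1
Det delta = entry_delta * cofactor = -1 * -5 = 5

Answer: 5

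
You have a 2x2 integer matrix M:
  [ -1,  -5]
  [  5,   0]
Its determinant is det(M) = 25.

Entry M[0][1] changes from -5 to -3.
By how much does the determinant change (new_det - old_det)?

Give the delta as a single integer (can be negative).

Answer: -10

Derivation:
Cofactor C_01 = -5
Entry delta = -3 - -5 = 2
Det delta = entry_delta * cofactor = 2 * -5 = -10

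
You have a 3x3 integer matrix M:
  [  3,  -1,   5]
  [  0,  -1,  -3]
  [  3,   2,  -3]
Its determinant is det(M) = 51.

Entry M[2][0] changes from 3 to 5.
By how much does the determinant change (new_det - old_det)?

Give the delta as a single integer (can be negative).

Cofactor C_20 = 8
Entry delta = 5 - 3 = 2
Det delta = entry_delta * cofactor = 2 * 8 = 16

Answer: 16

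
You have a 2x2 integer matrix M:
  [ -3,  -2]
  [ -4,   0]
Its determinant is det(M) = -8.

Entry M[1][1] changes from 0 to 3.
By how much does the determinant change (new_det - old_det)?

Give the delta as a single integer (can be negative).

Answer: -9

Derivation:
Cofactor C_11 = -3
Entry delta = 3 - 0 = 3
Det delta = entry_delta * cofactor = 3 * -3 = -9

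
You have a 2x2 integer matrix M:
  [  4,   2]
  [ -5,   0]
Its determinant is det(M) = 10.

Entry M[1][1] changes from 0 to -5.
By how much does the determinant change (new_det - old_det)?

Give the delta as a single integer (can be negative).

Cofactor C_11 = 4
Entry delta = -5 - 0 = -5
Det delta = entry_delta * cofactor = -5 * 4 = -20

Answer: -20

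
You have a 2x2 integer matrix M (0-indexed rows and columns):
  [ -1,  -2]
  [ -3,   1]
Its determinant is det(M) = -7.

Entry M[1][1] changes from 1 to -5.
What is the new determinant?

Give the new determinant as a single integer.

det is linear in row 1: changing M[1][1] by delta changes det by delta * cofactor(1,1).
Cofactor C_11 = (-1)^(1+1) * minor(1,1) = -1
Entry delta = -5 - 1 = -6
Det delta = -6 * -1 = 6
New det = -7 + 6 = -1

Answer: -1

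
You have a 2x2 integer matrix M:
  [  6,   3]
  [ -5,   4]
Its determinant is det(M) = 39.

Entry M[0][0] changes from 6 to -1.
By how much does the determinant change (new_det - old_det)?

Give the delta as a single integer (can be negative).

Cofactor C_00 = 4
Entry delta = -1 - 6 = -7
Det delta = entry_delta * cofactor = -7 * 4 = -28

Answer: -28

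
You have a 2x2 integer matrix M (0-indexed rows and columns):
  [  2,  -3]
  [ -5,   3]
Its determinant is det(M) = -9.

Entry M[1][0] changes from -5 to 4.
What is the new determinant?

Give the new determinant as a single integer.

Answer: 18

Derivation:
det is linear in row 1: changing M[1][0] by delta changes det by delta * cofactor(1,0).
Cofactor C_10 = (-1)^(1+0) * minor(1,0) = 3
Entry delta = 4 - -5 = 9
Det delta = 9 * 3 = 27
New det = -9 + 27 = 18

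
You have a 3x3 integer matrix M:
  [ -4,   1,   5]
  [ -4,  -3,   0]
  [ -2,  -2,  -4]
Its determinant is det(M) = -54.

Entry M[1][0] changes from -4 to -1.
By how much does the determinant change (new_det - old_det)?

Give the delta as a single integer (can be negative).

Answer: -18

Derivation:
Cofactor C_10 = -6
Entry delta = -1 - -4 = 3
Det delta = entry_delta * cofactor = 3 * -6 = -18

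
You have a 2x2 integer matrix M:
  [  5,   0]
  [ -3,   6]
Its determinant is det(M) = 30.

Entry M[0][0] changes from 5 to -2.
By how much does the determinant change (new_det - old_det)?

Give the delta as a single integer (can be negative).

Answer: -42

Derivation:
Cofactor C_00 = 6
Entry delta = -2 - 5 = -7
Det delta = entry_delta * cofactor = -7 * 6 = -42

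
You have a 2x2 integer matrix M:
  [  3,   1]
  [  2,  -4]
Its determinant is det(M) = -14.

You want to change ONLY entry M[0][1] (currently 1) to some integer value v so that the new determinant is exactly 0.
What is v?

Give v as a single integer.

det is linear in entry M[0][1]: det = old_det + (v - 1) * C_01
Cofactor C_01 = -2
Want det = 0: -14 + (v - 1) * -2 = 0
  (v - 1) = 14 / -2 = -7
  v = 1 + (-7) = -6

Answer: -6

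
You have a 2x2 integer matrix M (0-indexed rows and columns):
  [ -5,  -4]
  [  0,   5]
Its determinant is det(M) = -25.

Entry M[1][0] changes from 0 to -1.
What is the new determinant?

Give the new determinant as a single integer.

det is linear in row 1: changing M[1][0] by delta changes det by delta * cofactor(1,0).
Cofactor C_10 = (-1)^(1+0) * minor(1,0) = 4
Entry delta = -1 - 0 = -1
Det delta = -1 * 4 = -4
New det = -25 + -4 = -29

Answer: -29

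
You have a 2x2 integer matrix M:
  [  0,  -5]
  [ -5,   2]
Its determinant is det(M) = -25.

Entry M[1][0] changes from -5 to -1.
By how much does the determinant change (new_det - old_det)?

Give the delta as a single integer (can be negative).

Cofactor C_10 = 5
Entry delta = -1 - -5 = 4
Det delta = entry_delta * cofactor = 4 * 5 = 20

Answer: 20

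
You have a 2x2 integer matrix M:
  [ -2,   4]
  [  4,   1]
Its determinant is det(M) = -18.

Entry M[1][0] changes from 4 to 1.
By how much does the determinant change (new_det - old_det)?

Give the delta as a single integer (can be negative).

Answer: 12

Derivation:
Cofactor C_10 = -4
Entry delta = 1 - 4 = -3
Det delta = entry_delta * cofactor = -3 * -4 = 12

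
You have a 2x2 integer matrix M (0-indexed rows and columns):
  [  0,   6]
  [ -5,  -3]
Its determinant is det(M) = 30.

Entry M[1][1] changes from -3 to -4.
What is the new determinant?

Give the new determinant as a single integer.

det is linear in row 1: changing M[1][1] by delta changes det by delta * cofactor(1,1).
Cofactor C_11 = (-1)^(1+1) * minor(1,1) = 0
Entry delta = -4 - -3 = -1
Det delta = -1 * 0 = 0
New det = 30 + 0 = 30

Answer: 30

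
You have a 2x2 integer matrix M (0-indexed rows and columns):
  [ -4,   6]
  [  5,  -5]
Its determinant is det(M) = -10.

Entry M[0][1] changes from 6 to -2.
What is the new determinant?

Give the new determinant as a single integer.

Answer: 30

Derivation:
det is linear in row 0: changing M[0][1] by delta changes det by delta * cofactor(0,1).
Cofactor C_01 = (-1)^(0+1) * minor(0,1) = -5
Entry delta = -2 - 6 = -8
Det delta = -8 * -5 = 40
New det = -10 + 40 = 30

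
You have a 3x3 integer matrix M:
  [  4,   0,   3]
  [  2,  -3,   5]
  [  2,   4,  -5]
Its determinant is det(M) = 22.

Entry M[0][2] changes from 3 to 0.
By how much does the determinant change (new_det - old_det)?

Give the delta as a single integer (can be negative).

Answer: -42

Derivation:
Cofactor C_02 = 14
Entry delta = 0 - 3 = -3
Det delta = entry_delta * cofactor = -3 * 14 = -42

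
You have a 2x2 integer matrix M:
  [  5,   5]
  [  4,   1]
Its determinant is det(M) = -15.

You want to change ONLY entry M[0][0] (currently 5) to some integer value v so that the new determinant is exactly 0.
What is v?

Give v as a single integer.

Answer: 20

Derivation:
det is linear in entry M[0][0]: det = old_det + (v - 5) * C_00
Cofactor C_00 = 1
Want det = 0: -15 + (v - 5) * 1 = 0
  (v - 5) = 15 / 1 = 15
  v = 5 + (15) = 20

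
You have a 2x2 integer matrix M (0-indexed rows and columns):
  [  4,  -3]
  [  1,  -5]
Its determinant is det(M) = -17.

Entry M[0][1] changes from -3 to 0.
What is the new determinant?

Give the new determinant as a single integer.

Answer: -20

Derivation:
det is linear in row 0: changing M[0][1] by delta changes det by delta * cofactor(0,1).
Cofactor C_01 = (-1)^(0+1) * minor(0,1) = -1
Entry delta = 0 - -3 = 3
Det delta = 3 * -1 = -3
New det = -17 + -3 = -20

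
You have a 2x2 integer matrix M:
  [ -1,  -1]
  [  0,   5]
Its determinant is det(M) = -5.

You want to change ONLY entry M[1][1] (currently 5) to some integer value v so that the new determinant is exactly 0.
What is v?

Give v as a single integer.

Answer: 0

Derivation:
det is linear in entry M[1][1]: det = old_det + (v - 5) * C_11
Cofactor C_11 = -1
Want det = 0: -5 + (v - 5) * -1 = 0
  (v - 5) = 5 / -1 = -5
  v = 5 + (-5) = 0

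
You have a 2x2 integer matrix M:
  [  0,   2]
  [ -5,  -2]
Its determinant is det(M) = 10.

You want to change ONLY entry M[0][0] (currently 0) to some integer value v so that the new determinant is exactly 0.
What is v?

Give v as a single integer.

Answer: 5

Derivation:
det is linear in entry M[0][0]: det = old_det + (v - 0) * C_00
Cofactor C_00 = -2
Want det = 0: 10 + (v - 0) * -2 = 0
  (v - 0) = -10 / -2 = 5
  v = 0 + (5) = 5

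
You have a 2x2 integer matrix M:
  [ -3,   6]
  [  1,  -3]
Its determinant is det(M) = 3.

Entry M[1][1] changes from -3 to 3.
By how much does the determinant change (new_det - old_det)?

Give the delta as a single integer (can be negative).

Answer: -18

Derivation:
Cofactor C_11 = -3
Entry delta = 3 - -3 = 6
Det delta = entry_delta * cofactor = 6 * -3 = -18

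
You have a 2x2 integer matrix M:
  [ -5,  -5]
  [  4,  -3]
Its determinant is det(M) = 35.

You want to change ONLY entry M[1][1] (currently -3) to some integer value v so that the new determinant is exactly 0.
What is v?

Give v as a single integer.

Answer: 4

Derivation:
det is linear in entry M[1][1]: det = old_det + (v - -3) * C_11
Cofactor C_11 = -5
Want det = 0: 35 + (v - -3) * -5 = 0
  (v - -3) = -35 / -5 = 7
  v = -3 + (7) = 4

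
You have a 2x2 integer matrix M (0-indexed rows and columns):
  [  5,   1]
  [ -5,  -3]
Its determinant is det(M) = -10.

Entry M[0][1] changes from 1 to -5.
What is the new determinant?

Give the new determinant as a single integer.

Answer: -40

Derivation:
det is linear in row 0: changing M[0][1] by delta changes det by delta * cofactor(0,1).
Cofactor C_01 = (-1)^(0+1) * minor(0,1) = 5
Entry delta = -5 - 1 = -6
Det delta = -6 * 5 = -30
New det = -10 + -30 = -40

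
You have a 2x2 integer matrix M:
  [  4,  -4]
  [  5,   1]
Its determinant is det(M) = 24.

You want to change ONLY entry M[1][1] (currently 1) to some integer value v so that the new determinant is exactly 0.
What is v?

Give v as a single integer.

det is linear in entry M[1][1]: det = old_det + (v - 1) * C_11
Cofactor C_11 = 4
Want det = 0: 24 + (v - 1) * 4 = 0
  (v - 1) = -24 / 4 = -6
  v = 1 + (-6) = -5

Answer: -5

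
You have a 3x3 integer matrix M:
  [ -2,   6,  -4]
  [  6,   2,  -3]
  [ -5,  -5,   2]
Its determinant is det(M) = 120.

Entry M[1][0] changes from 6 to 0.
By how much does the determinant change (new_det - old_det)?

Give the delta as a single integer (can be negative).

Cofactor C_10 = 8
Entry delta = 0 - 6 = -6
Det delta = entry_delta * cofactor = -6 * 8 = -48

Answer: -48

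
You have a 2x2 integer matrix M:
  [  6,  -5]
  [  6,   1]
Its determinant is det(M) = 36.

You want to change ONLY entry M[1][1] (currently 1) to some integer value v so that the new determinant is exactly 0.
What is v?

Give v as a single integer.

Answer: -5

Derivation:
det is linear in entry M[1][1]: det = old_det + (v - 1) * C_11
Cofactor C_11 = 6
Want det = 0: 36 + (v - 1) * 6 = 0
  (v - 1) = -36 / 6 = -6
  v = 1 + (-6) = -5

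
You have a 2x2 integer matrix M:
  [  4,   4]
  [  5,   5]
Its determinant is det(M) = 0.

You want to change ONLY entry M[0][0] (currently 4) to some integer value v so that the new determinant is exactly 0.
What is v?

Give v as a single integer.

Answer: 4

Derivation:
det is linear in entry M[0][0]: det = old_det + (v - 4) * C_00
Cofactor C_00 = 5
Want det = 0: 0 + (v - 4) * 5 = 0
  (v - 4) = 0 / 5 = 0
  v = 4 + (0) = 4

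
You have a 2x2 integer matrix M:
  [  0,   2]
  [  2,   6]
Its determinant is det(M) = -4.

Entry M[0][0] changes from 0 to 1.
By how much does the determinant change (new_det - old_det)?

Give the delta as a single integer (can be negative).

Answer: 6

Derivation:
Cofactor C_00 = 6
Entry delta = 1 - 0 = 1
Det delta = entry_delta * cofactor = 1 * 6 = 6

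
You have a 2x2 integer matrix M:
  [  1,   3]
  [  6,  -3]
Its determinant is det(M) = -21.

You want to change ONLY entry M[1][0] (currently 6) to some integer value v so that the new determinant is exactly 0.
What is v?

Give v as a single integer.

Answer: -1

Derivation:
det is linear in entry M[1][0]: det = old_det + (v - 6) * C_10
Cofactor C_10 = -3
Want det = 0: -21 + (v - 6) * -3 = 0
  (v - 6) = 21 / -3 = -7
  v = 6 + (-7) = -1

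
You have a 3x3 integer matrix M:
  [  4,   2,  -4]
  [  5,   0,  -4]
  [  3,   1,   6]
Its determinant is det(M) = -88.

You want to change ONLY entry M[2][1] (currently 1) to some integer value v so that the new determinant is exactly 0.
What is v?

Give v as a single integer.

Answer: -21

Derivation:
det is linear in entry M[2][1]: det = old_det + (v - 1) * C_21
Cofactor C_21 = -4
Want det = 0: -88 + (v - 1) * -4 = 0
  (v - 1) = 88 / -4 = -22
  v = 1 + (-22) = -21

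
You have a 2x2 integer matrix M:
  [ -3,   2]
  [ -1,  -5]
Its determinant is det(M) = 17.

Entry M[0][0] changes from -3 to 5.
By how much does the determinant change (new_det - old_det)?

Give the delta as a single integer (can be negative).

Cofactor C_00 = -5
Entry delta = 5 - -3 = 8
Det delta = entry_delta * cofactor = 8 * -5 = -40

Answer: -40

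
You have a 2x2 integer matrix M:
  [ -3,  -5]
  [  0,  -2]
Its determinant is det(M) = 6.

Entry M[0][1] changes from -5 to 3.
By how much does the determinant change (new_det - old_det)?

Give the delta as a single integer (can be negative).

Answer: 0

Derivation:
Cofactor C_01 = 0
Entry delta = 3 - -5 = 8
Det delta = entry_delta * cofactor = 8 * 0 = 0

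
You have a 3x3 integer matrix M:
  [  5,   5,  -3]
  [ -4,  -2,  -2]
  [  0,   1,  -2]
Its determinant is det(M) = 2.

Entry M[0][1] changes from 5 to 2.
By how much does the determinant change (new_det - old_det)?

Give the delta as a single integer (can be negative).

Answer: 24

Derivation:
Cofactor C_01 = -8
Entry delta = 2 - 5 = -3
Det delta = entry_delta * cofactor = -3 * -8 = 24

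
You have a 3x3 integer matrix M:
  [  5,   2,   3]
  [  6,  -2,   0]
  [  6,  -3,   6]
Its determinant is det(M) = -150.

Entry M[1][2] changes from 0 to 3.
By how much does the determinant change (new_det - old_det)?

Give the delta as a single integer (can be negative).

Cofactor C_12 = 27
Entry delta = 3 - 0 = 3
Det delta = entry_delta * cofactor = 3 * 27 = 81

Answer: 81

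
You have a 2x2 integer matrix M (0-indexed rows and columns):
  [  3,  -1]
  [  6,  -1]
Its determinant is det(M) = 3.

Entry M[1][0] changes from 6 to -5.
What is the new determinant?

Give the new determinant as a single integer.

det is linear in row 1: changing M[1][0] by delta changes det by delta * cofactor(1,0).
Cofactor C_10 = (-1)^(1+0) * minor(1,0) = 1
Entry delta = -5 - 6 = -11
Det delta = -11 * 1 = -11
New det = 3 + -11 = -8

Answer: -8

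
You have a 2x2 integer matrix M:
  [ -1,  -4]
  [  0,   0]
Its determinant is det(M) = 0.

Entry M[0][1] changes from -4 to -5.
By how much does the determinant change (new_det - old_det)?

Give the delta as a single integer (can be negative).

Cofactor C_01 = 0
Entry delta = -5 - -4 = -1
Det delta = entry_delta * cofactor = -1 * 0 = 0

Answer: 0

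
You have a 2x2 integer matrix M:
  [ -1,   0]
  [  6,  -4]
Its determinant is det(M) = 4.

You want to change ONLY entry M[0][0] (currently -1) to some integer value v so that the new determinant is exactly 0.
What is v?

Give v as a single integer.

Answer: 0

Derivation:
det is linear in entry M[0][0]: det = old_det + (v - -1) * C_00
Cofactor C_00 = -4
Want det = 0: 4 + (v - -1) * -4 = 0
  (v - -1) = -4 / -4 = 1
  v = -1 + (1) = 0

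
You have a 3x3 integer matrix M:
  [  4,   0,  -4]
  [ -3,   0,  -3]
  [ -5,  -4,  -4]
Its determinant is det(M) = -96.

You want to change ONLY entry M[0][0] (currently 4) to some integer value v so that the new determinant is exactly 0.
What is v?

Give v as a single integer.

Answer: -4

Derivation:
det is linear in entry M[0][0]: det = old_det + (v - 4) * C_00
Cofactor C_00 = -12
Want det = 0: -96 + (v - 4) * -12 = 0
  (v - 4) = 96 / -12 = -8
  v = 4 + (-8) = -4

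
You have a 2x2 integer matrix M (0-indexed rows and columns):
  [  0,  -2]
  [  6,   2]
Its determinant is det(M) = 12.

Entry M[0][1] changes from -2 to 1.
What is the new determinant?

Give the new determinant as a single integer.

Answer: -6

Derivation:
det is linear in row 0: changing M[0][1] by delta changes det by delta * cofactor(0,1).
Cofactor C_01 = (-1)^(0+1) * minor(0,1) = -6
Entry delta = 1 - -2 = 3
Det delta = 3 * -6 = -18
New det = 12 + -18 = -6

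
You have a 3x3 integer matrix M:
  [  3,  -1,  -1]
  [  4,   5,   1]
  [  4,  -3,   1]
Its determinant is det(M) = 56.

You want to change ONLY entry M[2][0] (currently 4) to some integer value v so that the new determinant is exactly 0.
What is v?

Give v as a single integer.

det is linear in entry M[2][0]: det = old_det + (v - 4) * C_20
Cofactor C_20 = 4
Want det = 0: 56 + (v - 4) * 4 = 0
  (v - 4) = -56 / 4 = -14
  v = 4 + (-14) = -10

Answer: -10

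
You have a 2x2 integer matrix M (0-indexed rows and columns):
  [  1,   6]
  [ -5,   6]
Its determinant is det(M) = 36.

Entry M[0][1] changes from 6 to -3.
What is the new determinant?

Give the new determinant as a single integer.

Answer: -9

Derivation:
det is linear in row 0: changing M[0][1] by delta changes det by delta * cofactor(0,1).
Cofactor C_01 = (-1)^(0+1) * minor(0,1) = 5
Entry delta = -3 - 6 = -9
Det delta = -9 * 5 = -45
New det = 36 + -45 = -9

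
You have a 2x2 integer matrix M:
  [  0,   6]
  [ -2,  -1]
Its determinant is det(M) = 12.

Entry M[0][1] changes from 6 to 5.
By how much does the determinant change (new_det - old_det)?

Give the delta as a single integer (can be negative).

Cofactor C_01 = 2
Entry delta = 5 - 6 = -1
Det delta = entry_delta * cofactor = -1 * 2 = -2

Answer: -2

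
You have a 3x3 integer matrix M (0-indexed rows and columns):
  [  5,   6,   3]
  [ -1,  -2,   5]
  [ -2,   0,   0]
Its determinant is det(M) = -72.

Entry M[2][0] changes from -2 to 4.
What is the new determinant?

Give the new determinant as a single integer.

det is linear in row 2: changing M[2][0] by delta changes det by delta * cofactor(2,0).
Cofactor C_20 = (-1)^(2+0) * minor(2,0) = 36
Entry delta = 4 - -2 = 6
Det delta = 6 * 36 = 216
New det = -72 + 216 = 144

Answer: 144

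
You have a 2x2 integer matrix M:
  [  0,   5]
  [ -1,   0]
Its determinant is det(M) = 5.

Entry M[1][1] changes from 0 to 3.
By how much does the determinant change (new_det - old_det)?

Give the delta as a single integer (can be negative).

Cofactor C_11 = 0
Entry delta = 3 - 0 = 3
Det delta = entry_delta * cofactor = 3 * 0 = 0

Answer: 0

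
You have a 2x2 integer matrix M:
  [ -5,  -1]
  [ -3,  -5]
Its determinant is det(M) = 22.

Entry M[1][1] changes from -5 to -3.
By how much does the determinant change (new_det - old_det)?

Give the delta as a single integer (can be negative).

Cofactor C_11 = -5
Entry delta = -3 - -5 = 2
Det delta = entry_delta * cofactor = 2 * -5 = -10

Answer: -10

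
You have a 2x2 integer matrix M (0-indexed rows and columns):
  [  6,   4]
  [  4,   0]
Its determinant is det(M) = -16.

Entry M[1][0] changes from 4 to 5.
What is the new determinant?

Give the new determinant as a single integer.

det is linear in row 1: changing M[1][0] by delta changes det by delta * cofactor(1,0).
Cofactor C_10 = (-1)^(1+0) * minor(1,0) = -4
Entry delta = 5 - 4 = 1
Det delta = 1 * -4 = -4
New det = -16 + -4 = -20

Answer: -20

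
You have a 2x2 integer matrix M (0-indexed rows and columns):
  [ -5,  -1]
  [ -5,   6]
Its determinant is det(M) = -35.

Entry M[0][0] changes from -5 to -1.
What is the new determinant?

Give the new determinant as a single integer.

Answer: -11

Derivation:
det is linear in row 0: changing M[0][0] by delta changes det by delta * cofactor(0,0).
Cofactor C_00 = (-1)^(0+0) * minor(0,0) = 6
Entry delta = -1 - -5 = 4
Det delta = 4 * 6 = 24
New det = -35 + 24 = -11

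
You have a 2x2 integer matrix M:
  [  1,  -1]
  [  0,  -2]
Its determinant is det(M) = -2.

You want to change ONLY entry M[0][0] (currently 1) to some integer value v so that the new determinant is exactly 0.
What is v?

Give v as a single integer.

Answer: 0

Derivation:
det is linear in entry M[0][0]: det = old_det + (v - 1) * C_00
Cofactor C_00 = -2
Want det = 0: -2 + (v - 1) * -2 = 0
  (v - 1) = 2 / -2 = -1
  v = 1 + (-1) = 0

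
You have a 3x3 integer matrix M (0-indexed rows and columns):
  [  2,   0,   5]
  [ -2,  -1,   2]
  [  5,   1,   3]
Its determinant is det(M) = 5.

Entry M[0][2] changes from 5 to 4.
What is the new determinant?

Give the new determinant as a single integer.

det is linear in row 0: changing M[0][2] by delta changes det by delta * cofactor(0,2).
Cofactor C_02 = (-1)^(0+2) * minor(0,2) = 3
Entry delta = 4 - 5 = -1
Det delta = -1 * 3 = -3
New det = 5 + -3 = 2

Answer: 2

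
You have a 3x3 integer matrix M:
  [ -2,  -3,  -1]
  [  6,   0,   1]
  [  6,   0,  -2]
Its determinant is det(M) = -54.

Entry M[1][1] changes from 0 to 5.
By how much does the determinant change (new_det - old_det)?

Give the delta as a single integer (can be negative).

Cofactor C_11 = 10
Entry delta = 5 - 0 = 5
Det delta = entry_delta * cofactor = 5 * 10 = 50

Answer: 50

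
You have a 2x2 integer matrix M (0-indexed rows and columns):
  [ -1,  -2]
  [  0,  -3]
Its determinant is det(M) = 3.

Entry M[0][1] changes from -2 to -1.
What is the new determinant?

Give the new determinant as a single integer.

Answer: 3

Derivation:
det is linear in row 0: changing M[0][1] by delta changes det by delta * cofactor(0,1).
Cofactor C_01 = (-1)^(0+1) * minor(0,1) = 0
Entry delta = -1 - -2 = 1
Det delta = 1 * 0 = 0
New det = 3 + 0 = 3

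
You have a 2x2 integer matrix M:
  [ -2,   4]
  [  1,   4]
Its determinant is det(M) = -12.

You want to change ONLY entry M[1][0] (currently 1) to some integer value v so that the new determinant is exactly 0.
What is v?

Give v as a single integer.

det is linear in entry M[1][0]: det = old_det + (v - 1) * C_10
Cofactor C_10 = -4
Want det = 0: -12 + (v - 1) * -4 = 0
  (v - 1) = 12 / -4 = -3
  v = 1 + (-3) = -2

Answer: -2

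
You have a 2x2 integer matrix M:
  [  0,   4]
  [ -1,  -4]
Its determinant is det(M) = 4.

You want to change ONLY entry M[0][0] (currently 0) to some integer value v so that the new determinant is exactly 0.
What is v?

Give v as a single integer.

det is linear in entry M[0][0]: det = old_det + (v - 0) * C_00
Cofactor C_00 = -4
Want det = 0: 4 + (v - 0) * -4 = 0
  (v - 0) = -4 / -4 = 1
  v = 0 + (1) = 1

Answer: 1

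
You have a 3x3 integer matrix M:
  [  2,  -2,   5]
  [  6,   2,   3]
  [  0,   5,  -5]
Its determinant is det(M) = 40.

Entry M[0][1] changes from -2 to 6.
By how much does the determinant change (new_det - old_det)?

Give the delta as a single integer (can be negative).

Answer: 240

Derivation:
Cofactor C_01 = 30
Entry delta = 6 - -2 = 8
Det delta = entry_delta * cofactor = 8 * 30 = 240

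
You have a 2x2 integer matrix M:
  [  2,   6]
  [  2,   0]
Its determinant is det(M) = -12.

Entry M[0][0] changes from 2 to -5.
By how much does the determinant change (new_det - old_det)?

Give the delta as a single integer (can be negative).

Answer: 0

Derivation:
Cofactor C_00 = 0
Entry delta = -5 - 2 = -7
Det delta = entry_delta * cofactor = -7 * 0 = 0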